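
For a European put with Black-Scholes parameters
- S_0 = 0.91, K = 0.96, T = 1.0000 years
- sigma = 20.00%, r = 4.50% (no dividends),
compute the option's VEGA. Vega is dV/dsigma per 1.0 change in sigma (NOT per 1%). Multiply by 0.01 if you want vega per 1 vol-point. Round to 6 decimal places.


Answer: Vega = 0.362437

Derivation:
d1 = 0.0575565752; d2 = -0.1424434248
phi(d1) = 0.3982820275; exp(-qT) = 1.0000000000; exp(-rT) = 0.9559974818
Vega = S * exp(-qT) * phi(d1) * sqrt(T) = 0.9100 * 1.0000000000 * 0.3982820275 * 1.0000000000 = 0.362437


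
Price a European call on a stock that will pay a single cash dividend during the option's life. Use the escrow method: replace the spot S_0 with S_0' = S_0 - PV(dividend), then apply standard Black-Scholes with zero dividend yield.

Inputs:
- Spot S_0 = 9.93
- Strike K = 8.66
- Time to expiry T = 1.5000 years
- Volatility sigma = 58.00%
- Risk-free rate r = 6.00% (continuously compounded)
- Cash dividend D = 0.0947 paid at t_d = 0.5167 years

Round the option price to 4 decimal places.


Answer: Price = 3.5347

Derivation:
PV(D) = D * exp(-r * t_d) = 0.0947 * 0.96947363 = 0.09180915
S_0' = S_0 - PV(D) = 9.9300 - 0.09180915 = 9.83819085
d1 = (ln(S_0'/K) + (r + sigma^2/2)*T) / (sigma*sqrt(T)) = 0.66144263
d2 = d1 - sigma*sqrt(T) = -0.04890939
exp(-rT) = 0.91393119
N(d1) = 0.74583575; N(d2) = 0.48049575
C = S_0' * N(d1) - K * exp(-rT) * N(d2) = 9.83819085 * 0.74583575 - 8.6600 * 0.91393119 * 0.48049575 = 3.5347


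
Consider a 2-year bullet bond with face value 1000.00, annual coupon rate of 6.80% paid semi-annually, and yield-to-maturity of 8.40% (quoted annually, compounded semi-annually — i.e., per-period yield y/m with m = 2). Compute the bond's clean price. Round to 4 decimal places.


Coupon per period c = face * coupon_rate / m = 34.000000
Periods per year m = 2; per-period yield y/m = 0.042000
Number of cashflows N = 4
Cashflows (t years, CF_t, discount factor 1/(1+y/m)^(m*t), PV):
  t = 0.5000: CF_t = 34.000000, DF = 0.959693, PV = 32.629559
  t = 1.0000: CF_t = 34.000000, DF = 0.921010, PV = 31.314356
  t = 1.5000: CF_t = 34.000000, DF = 0.883887, PV = 30.052165
  t = 2.0000: CF_t = 1034.000000, DF = 0.848260, PV = 877.101115
Price P = sum_t PV_t = 971.097193

Answer: Price = 971.0972


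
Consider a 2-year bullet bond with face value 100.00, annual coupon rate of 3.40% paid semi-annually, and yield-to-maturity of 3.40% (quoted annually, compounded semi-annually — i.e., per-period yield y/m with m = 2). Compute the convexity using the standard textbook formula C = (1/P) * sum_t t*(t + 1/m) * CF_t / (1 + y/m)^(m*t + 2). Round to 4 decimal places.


Answer: Convexity = 4.6746

Derivation:
Coupon per period c = face * coupon_rate / m = 1.700000
Periods per year m = 2; per-period yield y/m = 0.017000
Number of cashflows N = 4
Cashflows (t years, CF_t, discount factor 1/(1+y/m)^(m*t), PV):
  t = 0.5000: CF_t = 1.700000, DF = 0.983284, PV = 1.671583
  t = 1.0000: CF_t = 1.700000, DF = 0.966848, PV = 1.643641
  t = 1.5000: CF_t = 1.700000, DF = 0.950686, PV = 1.616166
  t = 2.0000: CF_t = 101.700000, DF = 0.934795, PV = 95.068609
Price P = sum_t PV_t = 100.000000
Convexity numerator sum_t t*(t + 1/m) * CF_t / (1+y/m)^(m*t + 2):
  t = 0.5000: term = 0.808083
  t = 1.0000: term = 2.383726
  t = 1.5000: term = 4.687760
  t = 2.0000: term = 459.584359
Convexity = (1/P) * sum = 467.463929 / 100.000000 = 4.674639


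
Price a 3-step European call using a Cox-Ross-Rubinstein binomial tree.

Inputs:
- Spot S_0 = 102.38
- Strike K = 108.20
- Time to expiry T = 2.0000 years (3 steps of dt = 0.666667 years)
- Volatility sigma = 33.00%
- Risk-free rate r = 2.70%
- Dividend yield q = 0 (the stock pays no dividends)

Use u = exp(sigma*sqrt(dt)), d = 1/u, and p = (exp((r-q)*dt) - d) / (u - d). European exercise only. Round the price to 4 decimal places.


Answer: Price = V(0,0) = 20.2038

Derivation:
dt = T/N = 0.666667
u = exp(sigma*sqrt(dt)) = 1.309236; d = 1/u = 0.763804
p = (exp((r-q)*dt) - d) / (u - d) = 0.466344
Discount per step: exp(-r*dt) = 0.982161
Stock lattice S(k, i) with i counting down-moves:
  k=0: S(0,0) = 102.3800
  k=1: S(1,0) = 134.0396; S(1,1) = 78.1983
  k=2: S(2,0) = 175.4895; S(2,1) = 102.3800; S(2,2) = 59.7282
  k=3: S(3,0) = 229.7572; S(3,1) = 134.0396; S(3,2) = 78.1983; S(3,3) = 45.6206
Terminal payoffs V(N, i) = max(S_T - K, 0):
  V(3,0) = 121.557176; V(3,1) = 25.839597; V(3,2) = 0.000000; V(3,3) = 0.000000
Backward induction: V(k, i) = exp(-r*dt) * [p * V(k+1, i) + (1-p) * V(k+1, i+1)].
  V(2,0) = exp(-r*dt) * [p*121.557176 + (1-p)*25.839597] = 69.219661
  V(2,1) = exp(-r*dt) * [p*25.839597 + (1-p)*0.000000] = 11.835174
  V(2,2) = exp(-r*dt) * [p*0.000000 + (1-p)*0.000000] = 0.000000
  V(1,0) = exp(-r*dt) * [p*69.219661 + (1-p)*11.835174] = 37.907559
  V(1,1) = exp(-r*dt) * [p*11.835174 + (1-p)*0.000000] = 5.420802
  V(0,0) = exp(-r*dt) * [p*37.907559 + (1-p)*5.420802] = 20.203838


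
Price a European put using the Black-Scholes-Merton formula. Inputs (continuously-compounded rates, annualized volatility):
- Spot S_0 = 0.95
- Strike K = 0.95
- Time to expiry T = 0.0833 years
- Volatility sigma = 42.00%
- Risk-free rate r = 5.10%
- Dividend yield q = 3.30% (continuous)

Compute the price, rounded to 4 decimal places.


Answer: Price = 0.0450

Derivation:
d1 = (ln(S/K) + (r - q + 0.5*sigma^2) * T) / (sigma * sqrt(T)) = 0.07297897
d2 = d1 - sigma * sqrt(T) = -0.04824034
exp(-rT) = 0.99576071; exp(-qT) = 0.99725487
P = K * exp(-rT) * N(-d2) - S_0 * exp(-qT) * N(-d1)
N(-d1) = 0.47091143; N(-d2) = 0.51923765
P = 0.9500 * 0.99576071 * 0.51923765 - 0.9500 * 0.99725487 * 0.47091143 = 0.0450


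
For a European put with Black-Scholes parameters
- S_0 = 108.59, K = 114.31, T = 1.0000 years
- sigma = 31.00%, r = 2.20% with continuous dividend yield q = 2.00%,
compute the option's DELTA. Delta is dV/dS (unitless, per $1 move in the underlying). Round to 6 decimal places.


Answer: Delta = -0.491720

Derivation:
d1 = -0.0041443026; d2 = -0.3141443026
phi(d1) = 0.3989388545; exp(-qT) = 0.9801986733; exp(-rT) = 0.9782402351
N(-d1) = 0.5016533328
Delta = -exp(-qT) * N(-d1) = -0.9801986733 * 0.5016533328 = -0.491720


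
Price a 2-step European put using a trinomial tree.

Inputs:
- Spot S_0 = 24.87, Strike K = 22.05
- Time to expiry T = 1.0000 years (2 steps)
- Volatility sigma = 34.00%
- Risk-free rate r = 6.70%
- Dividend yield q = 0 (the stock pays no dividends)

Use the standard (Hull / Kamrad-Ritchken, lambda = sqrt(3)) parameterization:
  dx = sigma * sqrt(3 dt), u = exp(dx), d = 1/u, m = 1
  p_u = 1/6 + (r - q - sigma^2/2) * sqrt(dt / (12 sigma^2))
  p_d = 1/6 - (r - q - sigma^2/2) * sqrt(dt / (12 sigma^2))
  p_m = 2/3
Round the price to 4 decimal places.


dt = T/N = 0.500000; dx = sigma*sqrt(3*dt) = 0.416413
u = exp(dx) = 1.516512; d = 1/u = 0.659408
p_u = 0.172190, p_m = 0.666667, p_d = 0.161143
Discount per step: exp(-r*dt) = 0.967055
Stock lattice S(k, j) with j the centered position index:
  k=0: S(0,+0) = 24.8700
  k=1: S(1,-1) = 16.3995; S(1,+0) = 24.8700; S(1,+1) = 37.7157
  k=2: S(2,-2) = 10.8139; S(2,-1) = 16.3995; S(2,+0) = 24.8700; S(2,+1) = 37.7157; S(2,+2) = 57.1963
Terminal payoffs V(N, j) = max(K - S_T, 0):
  V(2,-2) = 11.236063; V(2,-1) = 5.650530; V(2,+0) = 0.000000; V(2,+1) = 0.000000; V(2,+2) = 0.000000
Backward induction: V(k, j) = exp(-r*dt) * [p_u * V(k+1, j+1) + p_m * V(k+1, j) + p_d * V(k+1, j-1)]
  V(1,-1) = exp(-r*dt) * [p_u*0.000000 + p_m*5.650530 + p_d*11.236063] = 5.393881
  V(1,+0) = exp(-r*dt) * [p_u*0.000000 + p_m*0.000000 + p_d*5.650530] = 0.880547
  V(1,+1) = exp(-r*dt) * [p_u*0.000000 + p_m*0.000000 + p_d*0.000000] = 0.000000
  V(0,+0) = exp(-r*dt) * [p_u*0.000000 + p_m*0.880547 + p_d*5.393881] = 1.408244

Answer: Price = V(0,0) = 1.4082


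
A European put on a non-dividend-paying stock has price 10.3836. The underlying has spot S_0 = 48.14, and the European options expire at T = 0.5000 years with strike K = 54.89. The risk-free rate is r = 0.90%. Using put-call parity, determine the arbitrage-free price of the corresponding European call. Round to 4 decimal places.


Answer: Call price = 3.8801

Derivation:
Put-call parity: C - P = S_0 * exp(-qT) - K * exp(-rT).
S_0 * exp(-qT) = 48.1400 * 1.00000000 = 48.14000000
K * exp(-rT) = 54.8900 * 0.99551011 = 54.64354993
C = P + S*exp(-qT) - K*exp(-rT)
C = 10.3836 + 48.14000000 - 54.64354993 = 3.8801


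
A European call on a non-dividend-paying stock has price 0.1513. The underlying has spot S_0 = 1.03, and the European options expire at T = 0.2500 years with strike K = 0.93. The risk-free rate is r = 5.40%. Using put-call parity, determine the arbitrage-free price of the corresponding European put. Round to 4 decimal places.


Answer: Put price = 0.0388

Derivation:
Put-call parity: C - P = S_0 * exp(-qT) - K * exp(-rT).
S_0 * exp(-qT) = 1.0300 * 1.00000000 = 1.03000000
K * exp(-rT) = 0.9300 * 0.98659072 = 0.91752937
P = C - S*exp(-qT) + K*exp(-rT)
P = 0.1513 - 1.03000000 + 0.91752937 = 0.0388


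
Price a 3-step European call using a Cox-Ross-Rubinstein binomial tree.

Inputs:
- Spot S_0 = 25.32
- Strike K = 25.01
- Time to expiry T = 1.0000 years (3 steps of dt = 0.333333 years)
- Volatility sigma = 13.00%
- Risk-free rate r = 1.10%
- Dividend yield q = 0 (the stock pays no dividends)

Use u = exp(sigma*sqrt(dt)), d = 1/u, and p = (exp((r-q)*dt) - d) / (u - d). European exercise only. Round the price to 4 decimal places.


dt = T/N = 0.333333
u = exp(sigma*sqrt(dt)) = 1.077944; d = 1/u = 0.927692
p = (exp((r-q)*dt) - d) / (u - d) = 0.505693
Discount per step: exp(-r*dt) = 0.996340
Stock lattice S(k, i) with i counting down-moves:
  k=0: S(0,0) = 25.3200
  k=1: S(1,0) = 27.2935; S(1,1) = 23.4892
  k=2: S(2,0) = 29.4209; S(2,1) = 25.3200; S(2,2) = 21.7907
  k=3: S(3,0) = 31.7141; S(3,1) = 27.2935; S(3,2) = 23.4892; S(3,3) = 20.2151
Terminal payoffs V(N, i) = max(S_T - K, 0):
  V(3,0) = 6.704094; V(3,1) = 2.283542; V(3,2) = 0.000000; V(3,3) = 0.000000
Backward induction: V(k, i) = exp(-r*dt) * [p * V(k+1, i) + (1-p) * V(k+1, i+1)].
  V(2,0) = exp(-r*dt) * [p*6.704094 + (1-p)*2.283542] = 4.502446
  V(2,1) = exp(-r*dt) * [p*2.283542 + (1-p)*0.000000] = 1.150545
  V(2,2) = exp(-r*dt) * [p*0.000000 + (1-p)*0.000000] = 0.000000
  V(1,0) = exp(-r*dt) * [p*4.502446 + (1-p)*1.150545] = 2.835164
  V(1,1) = exp(-r*dt) * [p*1.150545 + (1-p)*0.000000] = 0.579693
  V(0,0) = exp(-r*dt) * [p*2.835164 + (1-p)*0.579693] = 1.713973

Answer: Price = V(0,0) = 1.7140


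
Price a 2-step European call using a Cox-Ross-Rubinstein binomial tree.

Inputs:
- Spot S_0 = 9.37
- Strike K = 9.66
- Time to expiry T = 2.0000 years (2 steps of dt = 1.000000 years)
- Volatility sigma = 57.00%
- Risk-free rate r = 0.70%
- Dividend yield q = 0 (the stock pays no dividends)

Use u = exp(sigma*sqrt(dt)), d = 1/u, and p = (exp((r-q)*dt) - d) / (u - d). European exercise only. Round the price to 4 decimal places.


Answer: Price = V(0,0) = 2.6093

Derivation:
dt = T/N = 1.000000
u = exp(sigma*sqrt(dt)) = 1.768267; d = 1/u = 0.565525
p = (exp((r-q)*dt) - d) / (u - d) = 0.367077
Discount per step: exp(-r*dt) = 0.993024
Stock lattice S(k, i) with i counting down-moves:
  k=0: S(0,0) = 9.3700
  k=1: S(1,0) = 16.5687; S(1,1) = 5.2990
  k=2: S(2,0) = 29.2978; S(2,1) = 9.3700; S(2,2) = 2.9967
Terminal payoffs V(N, i) = max(S_T - K, 0):
  V(2,0) = 19.637820; V(2,1) = 0.000000; V(2,2) = 0.000000
Backward induction: V(k, i) = exp(-r*dt) * [p * V(k+1, i) + (1-p) * V(k+1, i+1)].
  V(1,0) = exp(-r*dt) * [p*19.637820 + (1-p)*0.000000] = 7.158313
  V(1,1) = exp(-r*dt) * [p*0.000000 + (1-p)*0.000000] = 0.000000
  V(0,0) = exp(-r*dt) * [p*7.158313 + (1-p)*0.000000] = 2.609325


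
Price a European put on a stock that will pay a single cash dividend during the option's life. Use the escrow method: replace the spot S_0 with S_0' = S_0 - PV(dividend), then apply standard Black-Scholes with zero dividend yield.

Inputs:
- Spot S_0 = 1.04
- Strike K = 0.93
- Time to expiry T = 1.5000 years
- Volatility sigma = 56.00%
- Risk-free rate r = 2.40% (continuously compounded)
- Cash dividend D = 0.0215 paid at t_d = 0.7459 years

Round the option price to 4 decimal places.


Answer: Price = 0.2004

Derivation:
PV(D) = D * exp(-r * t_d) = 0.0215 * 0.98225768 = 0.02111854
S_0' = S_0 - PV(D) = 1.0400 - 0.02111854 = 1.01888146
d1 = (ln(S_0'/K) + (r + sigma^2/2)*T) / (sigma*sqrt(T)) = 0.52850090
d2 = d1 - sigma*sqrt(T) = -0.15735623
exp(-rT) = 0.96464029
N(-d1) = 0.29857586; N(-d2) = 0.56251795
P = K * exp(-rT) * N(-d2) - S_0' * N(-d1) = 0.9300 * 0.96464029 * 0.56251795 - 1.01888146 * 0.29857586 = 0.2004


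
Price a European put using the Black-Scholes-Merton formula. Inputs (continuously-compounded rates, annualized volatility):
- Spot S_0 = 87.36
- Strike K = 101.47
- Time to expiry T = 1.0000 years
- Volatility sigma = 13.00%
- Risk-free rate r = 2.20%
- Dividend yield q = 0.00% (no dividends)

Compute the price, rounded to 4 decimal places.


d1 = (ln(S/K) + (r - q + 0.5*sigma^2) * T) / (sigma * sqrt(T)) = -0.91750520
d2 = d1 - sigma * sqrt(T) = -1.04750520
exp(-rT) = 0.97824024; exp(-qT) = 1.00000000
P = K * exp(-rT) * N(-d2) - S_0 * exp(-qT) * N(-d1)
N(-d1) = 0.82056102; N(-d2) = 0.85256668
P = 101.4700 * 0.97824024 * 0.85256668 - 87.3600 * 1.00000000 * 0.82056102 = 12.9433

Answer: Price = 12.9433


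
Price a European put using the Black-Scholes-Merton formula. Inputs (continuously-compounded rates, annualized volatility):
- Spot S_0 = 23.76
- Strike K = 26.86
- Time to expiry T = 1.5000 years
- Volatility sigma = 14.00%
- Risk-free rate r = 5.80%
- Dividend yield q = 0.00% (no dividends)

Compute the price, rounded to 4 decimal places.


d1 = (ln(S/K) + (r - q + 0.5*sigma^2) * T) / (sigma * sqrt(T)) = -0.12209363
d2 = d1 - sigma * sqrt(T) = -0.29355791
exp(-rT) = 0.91667710; exp(-qT) = 1.00000000
P = K * exp(-rT) * N(-d2) - S_0 * exp(-qT) * N(-d1)
N(-d1) = 0.54858757; N(-d2) = 0.61545213
P = 26.8600 * 0.91667710 * 0.61545213 - 23.7600 * 1.00000000 * 0.54858757 = 2.1192

Answer: Price = 2.1192


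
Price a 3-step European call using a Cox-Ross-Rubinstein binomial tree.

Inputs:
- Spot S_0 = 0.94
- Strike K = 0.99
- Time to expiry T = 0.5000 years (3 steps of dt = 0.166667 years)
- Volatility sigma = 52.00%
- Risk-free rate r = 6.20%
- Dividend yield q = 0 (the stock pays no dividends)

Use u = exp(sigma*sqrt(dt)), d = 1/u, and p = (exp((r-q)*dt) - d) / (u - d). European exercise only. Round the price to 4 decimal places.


Answer: Price = V(0,0) = 0.1388

Derivation:
dt = T/N = 0.166667
u = exp(sigma*sqrt(dt)) = 1.236505; d = 1/u = 0.808731
p = (exp((r-q)*dt) - d) / (u - d) = 0.471407
Discount per step: exp(-r*dt) = 0.989720
Stock lattice S(k, i) with i counting down-moves:
  k=0: S(0,0) = 0.9400
  k=1: S(1,0) = 1.1623; S(1,1) = 0.7602
  k=2: S(2,0) = 1.4372; S(2,1) = 0.9400; S(2,2) = 0.6148
  k=3: S(3,0) = 1.7771; S(3,1) = 1.1623; S(3,2) = 0.7602; S(3,3) = 0.4972
Terminal payoffs V(N, i) = max(S_T - K, 0):
  V(3,0) = 0.787116; V(3,1) = 0.172315; V(3,2) = 0.000000; V(3,3) = 0.000000
Backward induction: V(k, i) = exp(-r*dt) * [p * V(k+1, i) + (1-p) * V(k+1, i+1)].
  V(2,0) = exp(-r*dt) * [p*0.787116 + (1-p)*0.172315] = 0.457386
  V(2,1) = exp(-r*dt) * [p*0.172315 + (1-p)*0.000000] = 0.080396
  V(2,2) = exp(-r*dt) * [p*0.000000 + (1-p)*0.000000] = 0.000000
  V(1,0) = exp(-r*dt) * [p*0.457386 + (1-p)*0.080396] = 0.255458
  V(1,1) = exp(-r*dt) * [p*0.080396 + (1-p)*0.000000] = 0.037509
  V(0,0) = exp(-r*dt) * [p*0.255458 + (1-p)*0.037509] = 0.138810


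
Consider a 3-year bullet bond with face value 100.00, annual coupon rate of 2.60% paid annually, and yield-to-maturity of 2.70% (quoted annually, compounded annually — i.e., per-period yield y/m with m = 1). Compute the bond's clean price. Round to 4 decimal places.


Answer: Price = 99.7155

Derivation:
Coupon per period c = face * coupon_rate / m = 2.600000
Periods per year m = 1; per-period yield y/m = 0.027000
Number of cashflows N = 3
Cashflows (t years, CF_t, discount factor 1/(1+y/m)^(m*t), PV):
  t = 1.0000: CF_t = 2.600000, DF = 0.973710, PV = 2.531646
  t = 2.0000: CF_t = 2.600000, DF = 0.948111, PV = 2.465088
  t = 3.0000: CF_t = 102.600000, DF = 0.923185, PV = 94.718766
Price P = sum_t PV_t = 99.715499


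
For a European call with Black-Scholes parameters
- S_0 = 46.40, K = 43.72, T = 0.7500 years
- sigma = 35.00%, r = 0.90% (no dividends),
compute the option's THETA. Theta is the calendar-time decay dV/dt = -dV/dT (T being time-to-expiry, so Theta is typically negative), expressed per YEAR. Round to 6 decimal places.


Answer: Theta = -3.698798

Derivation:
d1 = 0.3701022937; d2 = 0.0669934024
phi(d1) = 0.3725342172; exp(-qT) = 1.0000000000; exp(-rT) = 0.9932727301
Theta = -S*exp(-qT)*phi(d1)*sigma/(2*sqrt(T)) - r*K*exp(-rT)*N(d2) + q*S*exp(-qT)*N(d1)
N(d1) = 0.6443468634; N(d2) = 0.5267065222; sqrt(T) = 0.8660254038
Term 1 = -46.4000 * 1.0000000000 * 0.3725342172 * 0.3500 / (2 * 0.8660254038) = -3.4929435446
Term 2 = -0.0090 * 43.7200 * 0.9932727301 * 0.5267065222 = -0.2058542659
Term 3 = 0 (no dividend yield, q = 0)
Theta = -3.4929435446 + (-0.2058542659) + (0.0000000000) = -3.698798


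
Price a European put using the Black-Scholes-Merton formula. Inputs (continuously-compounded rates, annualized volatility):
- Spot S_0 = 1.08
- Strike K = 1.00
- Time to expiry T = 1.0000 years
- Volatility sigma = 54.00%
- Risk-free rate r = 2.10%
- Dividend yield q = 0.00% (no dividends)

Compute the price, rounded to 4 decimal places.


Answer: Price = 0.1723

Derivation:
d1 = (ln(S/K) + (r - q + 0.5*sigma^2) * T) / (sigma * sqrt(T)) = 0.45140934
d2 = d1 - sigma * sqrt(T) = -0.08859066
exp(-rT) = 0.97921896; exp(-qT) = 1.00000000
P = K * exp(-rT) * N(-d2) - S_0 * exp(-qT) * N(-d1)
N(-d1) = 0.32584728; N(-d2) = 0.53529639
P = 1.0000 * 0.97921896 * 0.53529639 - 1.0800 * 1.00000000 * 0.32584728 = 0.1723


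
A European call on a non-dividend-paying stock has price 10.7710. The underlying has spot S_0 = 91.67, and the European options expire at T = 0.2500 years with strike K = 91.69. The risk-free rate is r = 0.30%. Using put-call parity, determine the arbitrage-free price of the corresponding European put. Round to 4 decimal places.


Put-call parity: C - P = S_0 * exp(-qT) - K * exp(-rT).
S_0 * exp(-qT) = 91.6700 * 1.00000000 = 91.67000000
K * exp(-rT) = 91.6900 * 0.99925028 = 91.62125828
P = C - S*exp(-qT) + K*exp(-rT)
P = 10.7710 - 91.67000000 + 91.62125828 = 10.7223

Answer: Put price = 10.7223


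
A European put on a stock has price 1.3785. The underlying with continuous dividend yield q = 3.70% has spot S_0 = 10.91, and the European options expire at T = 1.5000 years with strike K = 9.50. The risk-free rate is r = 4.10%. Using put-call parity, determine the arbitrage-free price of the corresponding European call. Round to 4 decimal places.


Answer: Call price = 2.7661

Derivation:
Put-call parity: C - P = S_0 * exp(-qT) - K * exp(-rT).
S_0 * exp(-qT) = 10.9100 * 0.94601202 = 10.32099118
K * exp(-rT) = 9.5000 * 0.94035295 = 8.93335298
C = P + S*exp(-qT) - K*exp(-rT)
C = 1.3785 + 10.32099118 - 8.93335298 = 2.7661


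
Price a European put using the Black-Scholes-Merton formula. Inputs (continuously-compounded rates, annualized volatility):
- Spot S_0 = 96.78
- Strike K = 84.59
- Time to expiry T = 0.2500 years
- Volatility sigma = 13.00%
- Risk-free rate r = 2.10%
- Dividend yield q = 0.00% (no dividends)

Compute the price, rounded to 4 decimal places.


Answer: Price = 0.0328

Derivation:
d1 = (ln(S/K) + (r - q + 0.5*sigma^2) * T) / (sigma * sqrt(T)) = 2.18441239
d2 = d1 - sigma * sqrt(T) = 2.11941239
exp(-rT) = 0.99476376; exp(-qT) = 1.00000000
P = K * exp(-rT) * N(-d2) - S_0 * exp(-qT) * N(-d1)
N(-d1) = 0.01446598; N(-d2) = 0.01702782
P = 84.5900 * 0.99476376 * 0.01702782 - 96.7800 * 1.00000000 * 0.01446598 = 0.0328


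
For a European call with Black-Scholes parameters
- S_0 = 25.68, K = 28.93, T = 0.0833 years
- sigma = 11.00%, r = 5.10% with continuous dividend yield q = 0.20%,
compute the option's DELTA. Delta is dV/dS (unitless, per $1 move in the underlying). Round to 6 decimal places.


d1 = -3.6090868090; d2 = -3.6408347223
phi(d1) = 0.0005921845; exp(-qT) = 0.9998334139; exp(-rT) = 0.9957607113
N(d1) = 0.0001536384
Delta = exp(-qT) * N(d1) = 0.9998334139 * 0.0001536384 = 0.000154

Answer: Delta = 0.000154


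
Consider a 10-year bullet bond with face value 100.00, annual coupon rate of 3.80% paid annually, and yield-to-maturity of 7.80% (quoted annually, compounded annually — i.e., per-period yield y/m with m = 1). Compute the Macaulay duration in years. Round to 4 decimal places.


Answer: Macaulay duration = 8.1955 years

Derivation:
Coupon per period c = face * coupon_rate / m = 3.800000
Periods per year m = 1; per-period yield y/m = 0.078000
Number of cashflows N = 10
Cashflows (t years, CF_t, discount factor 1/(1+y/m)^(m*t), PV):
  t = 1.0000: CF_t = 3.800000, DF = 0.927644, PV = 3.525046
  t = 2.0000: CF_t = 3.800000, DF = 0.860523, PV = 3.269987
  t = 3.0000: CF_t = 3.800000, DF = 0.798259, PV = 3.033383
  t = 4.0000: CF_t = 3.800000, DF = 0.740500, PV = 2.813899
  t = 5.0000: CF_t = 3.800000, DF = 0.686920, PV = 2.610296
  t = 6.0000: CF_t = 3.800000, DF = 0.637217, PV = 2.421425
  t = 7.0000: CF_t = 3.800000, DF = 0.591111, PV = 2.246220
  t = 8.0000: CF_t = 3.800000, DF = 0.548340, PV = 2.083692
  t = 9.0000: CF_t = 3.800000, DF = 0.508664, PV = 1.932924
  t = 10.0000: CF_t = 103.800000, DF = 0.471859, PV = 48.978981
Price P = sum_t PV_t = 72.915854
Macaulay numerator sum_t t * PV_t:
  t * PV_t at t = 1.0000: 3.525046
  t * PV_t at t = 2.0000: 6.539975
  t * PV_t at t = 3.0000: 9.100150
  t * PV_t at t = 4.0000: 11.255597
  t * PV_t at t = 5.0000: 13.051481
  t * PV_t at t = 6.0000: 14.528550
  t * PV_t at t = 7.0000: 15.723539
  t * PV_t at t = 8.0000: 16.669535
  t * PV_t at t = 9.0000: 17.396315
  t * PV_t at t = 10.0000: 489.789809
Macaulay duration D = (sum_t t * PV_t) / P = 597.579999 / 72.915854 = 8.195474


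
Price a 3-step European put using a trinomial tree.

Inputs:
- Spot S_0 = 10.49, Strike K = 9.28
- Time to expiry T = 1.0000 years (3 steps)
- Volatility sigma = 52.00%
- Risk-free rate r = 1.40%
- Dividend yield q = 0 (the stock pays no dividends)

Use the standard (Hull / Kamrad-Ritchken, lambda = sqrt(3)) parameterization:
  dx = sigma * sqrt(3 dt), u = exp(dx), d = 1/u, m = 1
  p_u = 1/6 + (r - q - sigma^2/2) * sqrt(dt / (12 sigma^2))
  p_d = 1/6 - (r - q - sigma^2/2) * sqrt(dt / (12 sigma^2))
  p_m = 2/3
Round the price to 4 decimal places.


dt = T/N = 0.333333; dx = sigma*sqrt(3*dt) = 0.520000
u = exp(dx) = 1.682028; d = 1/u = 0.594521
p_u = 0.127821, p_m = 0.666667, p_d = 0.205513
Discount per step: exp(-r*dt) = 0.995344
Stock lattice S(k, j) with j the centered position index:
  k=0: S(0,+0) = 10.4900
  k=1: S(1,-1) = 6.2365; S(1,+0) = 10.4900; S(1,+1) = 17.6445
  k=2: S(2,-2) = 3.7077; S(2,-1) = 6.2365; S(2,+0) = 10.4900; S(2,+1) = 17.6445; S(2,+2) = 29.6785
  k=3: S(3,-3) = 2.2043; S(3,-2) = 3.7077; S(3,-1) = 6.2365; S(3,+0) = 10.4900; S(3,+1) = 17.6445; S(3,+2) = 29.6785; S(3,+3) = 49.9200
Terminal payoffs V(N, j) = max(K - S_T, 0):
  V(3,-3) = 7.075673; V(3,-2) = 5.572260; V(3,-1) = 3.043479; V(3,+0) = 0.000000; V(3,+1) = 0.000000; V(3,+2) = 0.000000; V(3,+3) = 0.000000
Backward induction: V(k, j) = exp(-r*dt) * [p_u * V(k+1, j+1) + p_m * V(k+1, j) + p_d * V(k+1, j-1)]
  V(2,-2) = exp(-r*dt) * [p_u*3.043479 + p_m*5.572260 + p_d*7.075673] = 5.532124
  V(2,-1) = exp(-r*dt) * [p_u*0.000000 + p_m*3.043479 + p_d*5.572260] = 3.159379
  V(2,+0) = exp(-r*dt) * [p_u*0.000000 + p_m*0.000000 + p_d*3.043479] = 0.622562
  V(2,+1) = exp(-r*dt) * [p_u*0.000000 + p_m*0.000000 + p_d*0.000000] = 0.000000
  V(2,+2) = exp(-r*dt) * [p_u*0.000000 + p_m*0.000000 + p_d*0.000000] = 0.000000
  V(1,-1) = exp(-r*dt) * [p_u*0.622562 + p_m*3.159379 + p_d*5.532124] = 3.307281
  V(1,+0) = exp(-r*dt) * [p_u*0.000000 + p_m*0.622562 + p_d*3.159379] = 1.059379
  V(1,+1) = exp(-r*dt) * [p_u*0.000000 + p_m*0.000000 + p_d*0.622562] = 0.127349
  V(0,+0) = exp(-r*dt) * [p_u*0.127349 + p_m*1.059379 + p_d*3.307281] = 1.395691

Answer: Price = V(0,0) = 1.3957


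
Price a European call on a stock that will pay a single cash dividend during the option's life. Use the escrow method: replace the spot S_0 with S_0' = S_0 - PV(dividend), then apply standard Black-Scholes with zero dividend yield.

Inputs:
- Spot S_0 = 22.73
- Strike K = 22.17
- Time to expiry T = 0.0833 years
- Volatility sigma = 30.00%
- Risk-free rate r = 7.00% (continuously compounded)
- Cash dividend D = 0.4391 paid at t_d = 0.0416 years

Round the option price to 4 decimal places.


PV(D) = D * exp(-r * t_d) = 0.4391 * 0.99709224 = 0.43782320
S_0' = S_0 - PV(D) = 22.7300 - 0.43782320 = 22.29217680
d1 = (ln(S_0'/K) + (r + sigma^2/2)*T) / (sigma*sqrt(T)) = 0.17410913
d2 = d1 - sigma*sqrt(T) = 0.08752391
exp(-rT) = 0.99418597
N(d1) = 0.56911015; N(d2) = 0.53487246
C = S_0' * N(d1) - K * exp(-rT) * N(d2) = 22.29217680 * 0.56911015 - 22.1700 * 0.99418597 * 0.53487246 = 0.8975

Answer: Price = 0.8975


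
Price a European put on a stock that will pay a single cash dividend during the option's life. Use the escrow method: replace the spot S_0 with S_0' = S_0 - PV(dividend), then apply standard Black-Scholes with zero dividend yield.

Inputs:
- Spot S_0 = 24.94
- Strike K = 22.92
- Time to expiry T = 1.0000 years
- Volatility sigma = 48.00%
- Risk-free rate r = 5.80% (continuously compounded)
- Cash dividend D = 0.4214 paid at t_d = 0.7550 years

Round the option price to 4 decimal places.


PV(D) = D * exp(-r * t_d) = 0.4214 * 0.95715494 = 0.40334509
S_0' = S_0 - PV(D) = 24.9400 - 0.40334509 = 24.53665491
d1 = (ln(S_0'/K) + (r + sigma^2/2)*T) / (sigma*sqrt(T)) = 0.50282964
d2 = d1 - sigma*sqrt(T) = 0.02282964
exp(-rT) = 0.94364995
N(-d1) = 0.30754203; N(-d2) = 0.49089308
P = K * exp(-rT) * N(-d2) - S_0' * N(-d1) = 22.9200 * 0.94364995 * 0.49089308 - 24.53665491 * 0.30754203 = 3.0712

Answer: Price = 3.0712


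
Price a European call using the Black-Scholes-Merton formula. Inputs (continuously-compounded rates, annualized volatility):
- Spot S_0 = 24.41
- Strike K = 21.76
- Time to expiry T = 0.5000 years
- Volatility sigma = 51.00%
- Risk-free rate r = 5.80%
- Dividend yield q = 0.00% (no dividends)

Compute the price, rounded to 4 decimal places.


Answer: Price = 5.1476

Derivation:
d1 = (ln(S/K) + (r - q + 0.5*sigma^2) * T) / (sigma * sqrt(T)) = 0.57939626
d2 = d1 - sigma * sqrt(T) = 0.21877180
exp(-rT) = 0.97141646; exp(-qT) = 1.00000000
C = S_0 * exp(-qT) * N(d1) - K * exp(-rT) * N(d2)
N(d1) = 0.71883909; N(d2) = 0.58658609
C = 24.4100 * 1.00000000 * 0.71883909 - 21.7600 * 0.97141646 * 0.58658609 = 5.1476


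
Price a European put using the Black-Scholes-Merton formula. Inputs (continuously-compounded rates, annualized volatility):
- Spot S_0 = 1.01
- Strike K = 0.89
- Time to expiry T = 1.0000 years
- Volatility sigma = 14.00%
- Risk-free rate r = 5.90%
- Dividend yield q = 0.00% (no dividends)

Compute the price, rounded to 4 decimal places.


Answer: Price = 0.0056

Derivation:
d1 = (ln(S/K) + (r - q + 0.5*sigma^2) * T) / (sigma * sqrt(T)) = 1.39488677
d2 = d1 - sigma * sqrt(T) = 1.25488677
exp(-rT) = 0.94270677; exp(-qT) = 1.00000000
P = K * exp(-rT) * N(-d2) - S_0 * exp(-qT) * N(-d1)
N(-d1) = 0.08152499; N(-d2) = 0.10475993
P = 0.8900 * 0.94270677 * 0.10475993 - 1.0100 * 1.00000000 * 0.08152499 = 0.0056


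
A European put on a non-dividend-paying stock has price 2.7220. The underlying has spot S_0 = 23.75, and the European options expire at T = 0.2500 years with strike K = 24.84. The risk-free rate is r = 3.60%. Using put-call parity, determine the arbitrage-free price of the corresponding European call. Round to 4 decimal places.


Answer: Call price = 1.8546

Derivation:
Put-call parity: C - P = S_0 * exp(-qT) - K * exp(-rT).
S_0 * exp(-qT) = 23.7500 * 1.00000000 = 23.75000000
K * exp(-rT) = 24.8400 * 0.99104038 = 24.61744301
C = P + S*exp(-qT) - K*exp(-rT)
C = 2.7220 + 23.75000000 - 24.61744301 = 1.8546


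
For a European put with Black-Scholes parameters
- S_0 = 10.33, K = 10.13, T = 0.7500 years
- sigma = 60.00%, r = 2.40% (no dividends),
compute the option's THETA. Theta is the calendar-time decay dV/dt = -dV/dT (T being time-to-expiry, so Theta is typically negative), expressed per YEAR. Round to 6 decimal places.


d1 = 0.3320744867; d2 = -0.1875407555
phi(d1) = 0.3775413176; exp(-qT) = 1.0000000000; exp(-rT) = 0.9821610324
Theta = -S*exp(-qT)*phi(d1)*sigma/(2*sqrt(T)) + r*K*exp(-rT)*N(-d2) - q*S*exp(-qT)*N(-d1)
N(-d1) = 0.3699165073; N(-d2) = 0.5743816639; sqrt(T) = 0.8660254038
Term 1 = -10.3300 * 1.0000000000 * 0.3775413176 * 0.6000 / (2 * 0.8660254038) = -1.3510002572
Term 2 = 0.0240 * 10.1300 * 0.9821610324 * 0.5743816639 = 0.1371525712
Term 3 = 0 (no dividend yield, q = 0)
Theta = -1.3510002572 + (0.1371525712) + (0.0000000000) = -1.213848

Answer: Theta = -1.213848


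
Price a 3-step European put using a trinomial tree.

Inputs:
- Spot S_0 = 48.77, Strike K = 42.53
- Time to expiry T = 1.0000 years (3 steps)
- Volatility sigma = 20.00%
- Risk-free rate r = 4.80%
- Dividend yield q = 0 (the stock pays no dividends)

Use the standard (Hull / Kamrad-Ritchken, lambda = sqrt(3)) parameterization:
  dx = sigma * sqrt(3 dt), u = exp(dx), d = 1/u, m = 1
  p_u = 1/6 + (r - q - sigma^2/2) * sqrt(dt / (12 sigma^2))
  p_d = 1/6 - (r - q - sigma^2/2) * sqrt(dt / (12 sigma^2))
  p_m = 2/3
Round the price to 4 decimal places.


dt = T/N = 0.333333; dx = sigma*sqrt(3*dt) = 0.200000
u = exp(dx) = 1.221403; d = 1/u = 0.818731
p_u = 0.190000, p_m = 0.666667, p_d = 0.143333
Discount per step: exp(-r*dt) = 0.984127
Stock lattice S(k, j) with j the centered position index:
  k=0: S(0,+0) = 48.7700
  k=1: S(1,-1) = 39.9295; S(1,+0) = 48.7700; S(1,+1) = 59.5678
  k=2: S(2,-2) = 32.6915; S(2,-1) = 39.9295; S(2,+0) = 48.7700; S(2,+1) = 59.5678; S(2,+2) = 72.7563
  k=3: S(3,-3) = 26.7655; S(3,-2) = 32.6915; S(3,-1) = 39.9295; S(3,+0) = 48.7700; S(3,+1) = 59.5678; S(3,+2) = 72.7563; S(3,+3) = 88.8647
Terminal payoffs V(N, j) = max(K - S_T, 0):
  V(3,-3) = 15.764457; V(3,-2) = 9.838491; V(3,-1) = 2.600501; V(3,+0) = 0.000000; V(3,+1) = 0.000000; V(3,+2) = 0.000000; V(3,+3) = 0.000000
Backward induction: V(k, j) = exp(-r*dt) * [p_u * V(k+1, j+1) + p_m * V(k+1, j) + p_d * V(k+1, j-1)]
  V(2,-2) = exp(-r*dt) * [p_u*2.600501 + p_m*9.838491 + p_d*15.764457] = 9.164845
  V(2,-1) = exp(-r*dt) * [p_u*0.000000 + p_m*2.600501 + p_d*9.838491] = 3.093950
  V(2,+0) = exp(-r*dt) * [p_u*0.000000 + p_m*0.000000 + p_d*2.600501] = 0.366822
  V(2,+1) = exp(-r*dt) * [p_u*0.000000 + p_m*0.000000 + p_d*0.000000] = 0.000000
  V(2,+2) = exp(-r*dt) * [p_u*0.000000 + p_m*0.000000 + p_d*0.000000] = 0.000000
  V(1,-1) = exp(-r*dt) * [p_u*0.366822 + p_m*3.093950 + p_d*9.164845] = 3.391261
  V(1,+0) = exp(-r*dt) * [p_u*0.000000 + p_m*0.366822 + p_d*3.093950] = 0.677094
  V(1,+1) = exp(-r*dt) * [p_u*0.000000 + p_m*0.000000 + p_d*0.366822] = 0.051743
  V(0,+0) = exp(-r*dt) * [p_u*0.051743 + p_m*0.677094 + p_d*3.391261] = 0.932271

Answer: Price = V(0,0) = 0.9323


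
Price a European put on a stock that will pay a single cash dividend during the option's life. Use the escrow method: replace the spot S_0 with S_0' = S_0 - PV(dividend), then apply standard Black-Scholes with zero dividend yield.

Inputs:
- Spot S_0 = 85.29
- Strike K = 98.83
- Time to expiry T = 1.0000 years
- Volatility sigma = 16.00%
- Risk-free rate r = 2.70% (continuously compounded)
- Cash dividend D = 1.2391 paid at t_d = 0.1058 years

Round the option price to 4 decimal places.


Answer: Price = 13.7410

Derivation:
PV(D) = D * exp(-r * t_d) = 1.2391 * 0.99714748 = 1.23556544
S_0' = S_0 - PV(D) = 85.2900 - 1.23556544 = 84.05443456
d1 = (ln(S_0'/K) + (r + sigma^2/2)*T) / (sigma*sqrt(T)) = -0.76335364
d2 = d1 - sigma*sqrt(T) = -0.92335364
exp(-rT) = 0.97336124
N(-d1) = 0.77737374; N(-d2) = 0.82208853
P = K * exp(-rT) * N(-d2) - S_0' * N(-d1) = 98.8300 * 0.97336124 * 0.82208853 - 84.05443456 * 0.77737374 = 13.7410


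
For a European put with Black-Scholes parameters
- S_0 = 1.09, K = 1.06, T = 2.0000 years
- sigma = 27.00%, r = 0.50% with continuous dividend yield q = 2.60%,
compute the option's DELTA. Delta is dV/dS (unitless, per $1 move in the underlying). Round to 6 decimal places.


d1 = 0.1540151588; d2 = -0.2278225031
phi(d1) = 0.3942386400; exp(-qT) = 0.9493288668; exp(-rT) = 0.9900498337
N(-d1) = 0.4387988916
Delta = -exp(-qT) * N(-d1) = -0.9493288668 * 0.4387988916 = -0.416564

Answer: Delta = -0.416564


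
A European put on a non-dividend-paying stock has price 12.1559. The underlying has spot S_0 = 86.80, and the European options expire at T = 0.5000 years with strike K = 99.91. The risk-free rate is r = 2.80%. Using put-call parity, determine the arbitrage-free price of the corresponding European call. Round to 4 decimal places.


Put-call parity: C - P = S_0 * exp(-qT) - K * exp(-rT).
S_0 * exp(-qT) = 86.8000 * 1.00000000 = 86.80000000
K * exp(-rT) = 99.9100 * 0.98609754 = 98.52100565
C = P + S*exp(-qT) - K*exp(-rT)
C = 12.1559 + 86.80000000 - 98.52100565 = 0.4349

Answer: Call price = 0.4349


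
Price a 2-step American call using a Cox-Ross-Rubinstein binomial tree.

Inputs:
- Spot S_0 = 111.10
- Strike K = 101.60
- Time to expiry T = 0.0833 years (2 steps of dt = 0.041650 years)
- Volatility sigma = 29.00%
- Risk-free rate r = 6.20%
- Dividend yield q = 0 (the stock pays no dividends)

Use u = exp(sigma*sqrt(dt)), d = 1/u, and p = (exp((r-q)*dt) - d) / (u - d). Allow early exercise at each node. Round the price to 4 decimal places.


Answer: Price = V(0,0) = 10.7250

Derivation:
dt = T/N = 0.041650
u = exp(sigma*sqrt(dt)) = 1.060971; d = 1/u = 0.942533
p = (exp((r-q)*dt) - d) / (u - d) = 0.507040
Discount per step: exp(-r*dt) = 0.997421
Stock lattice S(k, i) with i counting down-moves:
  k=0: S(0,0) = 111.1000
  k=1: S(1,0) = 117.8738; S(1,1) = 104.7154
  k=2: S(2,0) = 125.0607; S(2,1) = 111.1000; S(2,2) = 98.6978
Terminal payoffs V(N, i) = max(S_T - K, 0):
  V(2,0) = 23.460675; V(2,1) = 9.500000; V(2,2) = 0.000000
Backward induction: V(k, i) = exp(-r*dt) * [p * V(k+1, i) + (1-p) * V(k+1, i+1)]; then take max(V_cont, immediate exercise) for American.
  V(1,0) = exp(-r*dt) * [p*23.460675 + (1-p)*9.500000] = 16.535858; exercise = 16.273835; V(1,0) = max -> 16.535858
  V(1,1) = exp(-r*dt) * [p*9.500000 + (1-p)*0.000000] = 4.804453; exercise = 3.115436; V(1,1) = max -> 4.804453
  V(0,0) = exp(-r*dt) * [p*16.535858 + (1-p)*4.804453] = 10.725008; exercise = 9.500000; V(0,0) = max -> 10.725008


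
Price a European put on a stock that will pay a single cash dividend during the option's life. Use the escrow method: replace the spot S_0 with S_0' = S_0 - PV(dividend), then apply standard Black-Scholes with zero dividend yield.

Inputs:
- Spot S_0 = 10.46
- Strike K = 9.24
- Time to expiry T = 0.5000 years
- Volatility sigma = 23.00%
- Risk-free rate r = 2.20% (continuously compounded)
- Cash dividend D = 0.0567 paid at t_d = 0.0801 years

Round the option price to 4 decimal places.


PV(D) = D * exp(-r * t_d) = 0.0567 * 0.99823935 = 0.05660017
S_0' = S_0 - PV(D) = 10.4600 - 0.05660017 = 10.40339983
d1 = (ln(S_0'/K) + (r + sigma^2/2)*T) / (sigma*sqrt(T)) = 0.87813915
d2 = d1 - sigma*sqrt(T) = 0.71550459
exp(-rT) = 0.98906028
N(-d1) = 0.18993411; N(-d2) = 0.23714865
P = K * exp(-rT) * N(-d2) - S_0' * N(-d1) = 9.2400 * 0.98906028 * 0.23714865 - 10.40339983 * 0.18993411 = 0.1913

Answer: Price = 0.1913


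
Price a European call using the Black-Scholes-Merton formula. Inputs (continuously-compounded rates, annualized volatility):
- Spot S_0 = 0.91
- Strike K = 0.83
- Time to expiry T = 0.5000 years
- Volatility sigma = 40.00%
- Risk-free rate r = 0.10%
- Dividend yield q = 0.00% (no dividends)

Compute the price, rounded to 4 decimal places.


d1 = (ln(S/K) + (r - q + 0.5*sigma^2) * T) / (sigma * sqrt(T)) = 0.46852506
d2 = d1 - sigma * sqrt(T) = 0.18568235
exp(-rT) = 0.99950012; exp(-qT) = 1.00000000
C = S_0 * exp(-qT) * N(d1) - K * exp(-rT) * N(d2)
N(d1) = 0.68029542; N(d2) = 0.57365306
C = 0.9100 * 1.00000000 * 0.68029542 - 0.8300 * 0.99950012 * 0.57365306 = 0.1432

Answer: Price = 0.1432


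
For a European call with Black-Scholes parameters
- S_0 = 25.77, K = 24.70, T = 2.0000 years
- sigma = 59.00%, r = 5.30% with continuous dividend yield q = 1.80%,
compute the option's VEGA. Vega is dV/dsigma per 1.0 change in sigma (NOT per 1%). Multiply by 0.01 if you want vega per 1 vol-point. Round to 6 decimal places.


d1 = 0.5519121606; d2 = -0.2824738412
phi(d1) = 0.3425827483; exp(-qT) = 0.9646402935; exp(-rT) = 0.8994246481
Vega = S * exp(-qT) * phi(d1) * sqrt(T) = 25.7700 * 0.9646402935 * 0.3425827483 * 1.4142135624 = 12.043710

Answer: Vega = 12.043710


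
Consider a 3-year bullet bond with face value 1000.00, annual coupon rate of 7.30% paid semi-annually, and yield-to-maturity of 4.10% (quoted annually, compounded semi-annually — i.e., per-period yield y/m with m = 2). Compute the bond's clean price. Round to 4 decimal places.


Coupon per period c = face * coupon_rate / m = 36.500000
Periods per year m = 2; per-period yield y/m = 0.020500
Number of cashflows N = 6
Cashflows (t years, CF_t, discount factor 1/(1+y/m)^(m*t), PV):
  t = 0.5000: CF_t = 36.500000, DF = 0.979912, PV = 35.766781
  t = 1.0000: CF_t = 36.500000, DF = 0.960227, PV = 35.048291
  t = 1.5000: CF_t = 36.500000, DF = 0.940938, PV = 34.344234
  t = 2.0000: CF_t = 36.500000, DF = 0.922036, PV = 33.654321
  t = 2.5000: CF_t = 36.500000, DF = 0.903514, PV = 32.978266
  t = 3.0000: CF_t = 1036.500000, DF = 0.885364, PV = 917.679969
Price P = sum_t PV_t = 1089.471862

Answer: Price = 1089.4719


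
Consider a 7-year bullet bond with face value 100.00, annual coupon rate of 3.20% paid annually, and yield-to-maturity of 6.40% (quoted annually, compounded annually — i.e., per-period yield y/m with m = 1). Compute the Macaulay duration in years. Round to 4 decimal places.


Answer: Macaulay duration = 6.3058 years

Derivation:
Coupon per period c = face * coupon_rate / m = 3.200000
Periods per year m = 1; per-period yield y/m = 0.064000
Number of cashflows N = 7
Cashflows (t years, CF_t, discount factor 1/(1+y/m)^(m*t), PV):
  t = 1.0000: CF_t = 3.200000, DF = 0.939850, PV = 3.007519
  t = 2.0000: CF_t = 3.200000, DF = 0.883317, PV = 2.826615
  t = 3.0000: CF_t = 3.200000, DF = 0.830185, PV = 2.656593
  t = 4.0000: CF_t = 3.200000, DF = 0.780249, PV = 2.496798
  t = 5.0000: CF_t = 3.200000, DF = 0.733317, PV = 2.346615
  t = 6.0000: CF_t = 3.200000, DF = 0.689208, PV = 2.205465
  t = 7.0000: CF_t = 103.200000, DF = 0.647752, PV = 66.847982
Price P = sum_t PV_t = 82.387588
Macaulay numerator sum_t t * PV_t:
  t * PV_t at t = 1.0000: 3.007519
  t * PV_t at t = 2.0000: 5.653231
  t * PV_t at t = 3.0000: 7.969780
  t * PV_t at t = 4.0000: 9.987193
  t * PV_t at t = 5.0000: 11.733075
  t * PV_t at t = 6.0000: 13.232791
  t * PV_t at t = 7.0000: 467.935874
Macaulay duration D = (sum_t t * PV_t) / P = 519.519464 / 82.387588 = 6.305798


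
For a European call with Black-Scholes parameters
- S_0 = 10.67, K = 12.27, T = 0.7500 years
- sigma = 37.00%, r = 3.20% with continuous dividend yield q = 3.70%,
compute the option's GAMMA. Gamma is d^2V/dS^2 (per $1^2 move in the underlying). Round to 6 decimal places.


d1 = -0.2875319605; d2 = -0.6079613599
phi(d1) = 0.3827872806; exp(-qT) = 0.9726314943; exp(-rT) = 0.9762857098
Gamma = exp(-qT) * phi(d1) / (S * sigma * sqrt(T)) = 0.9726314943 * 0.3827872806 / (10.6700 * 0.3700 * 0.8660254038) = 0.108895

Answer: Gamma = 0.108895


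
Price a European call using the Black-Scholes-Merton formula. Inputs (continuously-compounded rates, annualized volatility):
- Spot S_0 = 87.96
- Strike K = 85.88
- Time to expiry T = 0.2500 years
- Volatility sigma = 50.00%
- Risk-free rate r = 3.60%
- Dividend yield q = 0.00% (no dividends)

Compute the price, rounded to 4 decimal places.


Answer: Price = 10.1071

Derivation:
d1 = (ln(S/K) + (r - q + 0.5*sigma^2) * T) / (sigma * sqrt(T)) = 0.25672477
d2 = d1 - sigma * sqrt(T) = 0.00672477
exp(-rT) = 0.99104038; exp(-qT) = 1.00000000
C = S_0 * exp(-qT) * N(d1) - K * exp(-rT) * N(d2)
N(d1) = 0.60130438; N(d2) = 0.50268278
C = 87.9600 * 1.00000000 * 0.60130438 - 85.8800 * 0.99104038 * 0.50268278 = 10.1071


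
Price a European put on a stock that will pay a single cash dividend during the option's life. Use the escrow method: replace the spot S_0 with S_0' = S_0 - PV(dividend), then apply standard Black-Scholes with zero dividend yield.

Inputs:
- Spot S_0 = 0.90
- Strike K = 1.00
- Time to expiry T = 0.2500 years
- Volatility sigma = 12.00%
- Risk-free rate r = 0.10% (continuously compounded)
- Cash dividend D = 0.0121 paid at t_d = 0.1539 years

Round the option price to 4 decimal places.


PV(D) = D * exp(-r * t_d) = 0.0121 * 0.99984611 = 0.01209814
S_0' = S_0 - PV(D) = 0.9000 - 0.01209814 = 0.88790186
d1 = (ln(S_0'/K) + (r + sigma^2/2)*T) / (sigma*sqrt(T)) = -1.94740096
d2 = d1 - sigma*sqrt(T) = -2.00740096
exp(-rT) = 0.99975003
N(-d1) = 0.97425666; N(-d2) = 0.97764651
P = K * exp(-rT) * N(-d2) - S_0' * N(-d1) = 1.0000 * 0.99975003 * 0.97764651 - 0.88790186 * 0.97425666 = 0.1124

Answer: Price = 0.1124
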